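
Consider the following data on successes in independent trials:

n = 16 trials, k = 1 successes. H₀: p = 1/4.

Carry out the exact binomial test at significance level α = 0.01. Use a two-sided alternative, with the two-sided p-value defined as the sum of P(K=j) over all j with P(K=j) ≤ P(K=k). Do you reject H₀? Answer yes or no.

Exact binomial: n=16, k=1, p₀=1/4=0.2500
P(X=j) = C(n,j)·p₀^j·(1−p₀)^(n−j); p = Σ P(X=j) over j with P(X=j) ≤ P(X=1)
p-value (two-sided) = 0.14303
At α=0.01: p ≥ α → fail to reject H₀

reject H₀: no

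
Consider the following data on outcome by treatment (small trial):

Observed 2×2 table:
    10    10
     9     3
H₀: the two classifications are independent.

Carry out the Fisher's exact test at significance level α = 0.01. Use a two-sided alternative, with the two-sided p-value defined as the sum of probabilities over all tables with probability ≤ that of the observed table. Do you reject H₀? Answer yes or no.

Margins: r₁=20, r₂=12, c₁=19, c₂=13, n=32
p_obs = C(20,10)·C(12,9)/C(32,19); sum pmf over tables with pmf ≤ p_obs
p-value (two-sided) = 0.26725
At α=0.01: p ≥ α → fail to reject H₀

reject H₀: no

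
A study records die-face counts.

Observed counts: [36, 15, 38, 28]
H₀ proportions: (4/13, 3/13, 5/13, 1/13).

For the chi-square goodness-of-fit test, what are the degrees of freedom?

degrees of freedom = 3

df = k − 1 = 4 − 1 = 3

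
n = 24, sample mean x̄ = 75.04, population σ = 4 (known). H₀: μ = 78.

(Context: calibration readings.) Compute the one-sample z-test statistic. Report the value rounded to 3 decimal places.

SE = σ/√n = 4/√24 = 0.8165
z = (x̄−μ₀)/SE = (75.04−78)/0.8165 = -3.6252

test statistic = -3.625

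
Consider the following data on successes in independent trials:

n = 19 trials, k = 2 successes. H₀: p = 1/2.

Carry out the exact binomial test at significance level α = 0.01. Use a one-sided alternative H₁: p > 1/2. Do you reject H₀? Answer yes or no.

Exact binomial: n=19, k=2, p₀=1/2=0.5000
P(X≥2) from Σ C(n,i)·p₀^i·(1−p₀)^(n−i)
p-value (one-sided, H₁ greater) = 0.99996
At α=0.01: p ≥ α → fail to reject H₀

reject H₀: no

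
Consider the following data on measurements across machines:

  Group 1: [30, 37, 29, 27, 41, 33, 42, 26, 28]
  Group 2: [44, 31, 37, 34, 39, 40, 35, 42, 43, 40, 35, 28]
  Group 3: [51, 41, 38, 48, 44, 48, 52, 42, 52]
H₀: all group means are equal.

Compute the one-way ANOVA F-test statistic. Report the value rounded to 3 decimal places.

test statistic = 15.221

Group means [32.56, 37.33, 46.22], grand mean 38.567
SSB = Σnᵢ(x̄ᵢ−x̄)² = 870.922; SSW = ΣΣ(x−x̄ᵢ)² = 772.444
MSB = 870.922/2 = 435.4611; MSW = 772.444/27 = 28.6091
F = MSB/MSW = 15.2211
df = (2, 27)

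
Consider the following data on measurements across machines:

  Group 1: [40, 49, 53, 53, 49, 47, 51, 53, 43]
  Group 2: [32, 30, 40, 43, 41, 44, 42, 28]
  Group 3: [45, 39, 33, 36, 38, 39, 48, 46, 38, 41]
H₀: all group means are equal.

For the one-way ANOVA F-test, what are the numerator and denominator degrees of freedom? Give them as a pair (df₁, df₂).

k = 3 groups, N = 27 total
df = (k−1, N−k) = (3−1, 27−3) = (2, 24)

degrees of freedom = [2, 24]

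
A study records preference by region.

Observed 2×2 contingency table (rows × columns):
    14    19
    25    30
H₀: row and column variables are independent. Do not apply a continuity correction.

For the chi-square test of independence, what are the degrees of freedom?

df = (r−1)(c−1) = (2−1)·(2−1) = 1

degrees of freedom = 1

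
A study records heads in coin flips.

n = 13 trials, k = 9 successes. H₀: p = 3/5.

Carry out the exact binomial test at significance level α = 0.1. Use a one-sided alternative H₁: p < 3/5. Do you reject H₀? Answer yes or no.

reject H₀: no

Exact binomial: n=13, k=9, p₀=3/5=0.6000
P(X≤9) from Σ C(n,i)·p₀^i·(1−p₀)^(n−i)
p-value (one-sided, H₁ less) = 0.83142
At α=0.1: p ≥ α → fail to reject H₀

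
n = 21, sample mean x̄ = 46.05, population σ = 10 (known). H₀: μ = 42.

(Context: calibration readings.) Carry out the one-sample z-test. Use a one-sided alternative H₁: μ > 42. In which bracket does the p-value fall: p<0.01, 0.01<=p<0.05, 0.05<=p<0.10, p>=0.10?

SE = σ/√n = 10/√21 = 2.1822
z = (x̄−μ₀)/SE = (46.05−42)/2.1822 = 1.8559
p-value (one-sided, H₁ greater) = 0.03173
→ bracket: 0.01<=p<0.05

p-value bracket: 0.01<=p<0.05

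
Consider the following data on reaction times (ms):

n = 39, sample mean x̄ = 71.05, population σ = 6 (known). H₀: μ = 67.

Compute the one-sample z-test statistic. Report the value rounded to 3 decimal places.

test statistic = 4.215

SE = σ/√n = 6/√39 = 0.9608
z = (x̄−μ₀)/SE = (71.05−67)/0.9608 = 4.2154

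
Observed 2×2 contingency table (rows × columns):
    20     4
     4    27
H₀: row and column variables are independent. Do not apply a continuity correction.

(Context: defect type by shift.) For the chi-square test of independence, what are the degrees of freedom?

df = (r−1)(c−1) = (2−1)·(2−1) = 1

degrees of freedom = 1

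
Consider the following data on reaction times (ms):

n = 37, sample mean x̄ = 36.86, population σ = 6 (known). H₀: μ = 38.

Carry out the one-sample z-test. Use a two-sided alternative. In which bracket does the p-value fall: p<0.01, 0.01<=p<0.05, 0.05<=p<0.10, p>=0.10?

p-value bracket: p>=0.10

SE = σ/√n = 6/√37 = 0.9864
z = (x̄−μ₀)/SE = (36.86−38)/0.9864 = -1.1557
p-value (two-sided) = 0.24779
→ bracket: p>=0.10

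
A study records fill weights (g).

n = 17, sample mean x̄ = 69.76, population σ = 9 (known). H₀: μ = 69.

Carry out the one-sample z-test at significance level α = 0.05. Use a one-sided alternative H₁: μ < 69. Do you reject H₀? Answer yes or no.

SE = σ/√n = 9/√17 = 2.1828
z = (x̄−μ₀)/SE = (69.76−69)/2.1828 = 0.3482
p-value (one-sided, H₁ less) = 0.63615
At α=0.05: p ≥ α → fail to reject H₀

reject H₀: no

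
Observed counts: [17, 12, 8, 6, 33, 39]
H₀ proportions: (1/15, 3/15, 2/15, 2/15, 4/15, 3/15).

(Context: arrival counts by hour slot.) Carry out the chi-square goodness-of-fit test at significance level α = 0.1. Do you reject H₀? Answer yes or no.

reject H₀: yes

n = 115; E_i = n·p_i = [7.67, 23.00, 15.33, 15.33, 30.67, 23.00]
χ² = (17−7.67)²/7.67 + (12−23.00)²/23.00 + (8−15.33)²/15.33 + (6−15.33)²/15.33 + (33−30.67)²/30.67 + (39−23.00)²/23.00 = 37.1196
df = 5
p-value (upper-tail) = 0.00000
At α=0.1: p < α → reject H₀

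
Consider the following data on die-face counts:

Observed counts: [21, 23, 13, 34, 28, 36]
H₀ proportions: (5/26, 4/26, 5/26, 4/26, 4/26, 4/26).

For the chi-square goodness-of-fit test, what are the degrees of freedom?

degrees of freedom = 5

df = k − 1 = 6 − 1 = 5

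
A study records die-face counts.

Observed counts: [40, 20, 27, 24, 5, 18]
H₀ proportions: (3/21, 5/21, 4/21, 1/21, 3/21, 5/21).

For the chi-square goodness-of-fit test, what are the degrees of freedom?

degrees of freedom = 5

df = k − 1 = 6 − 1 = 5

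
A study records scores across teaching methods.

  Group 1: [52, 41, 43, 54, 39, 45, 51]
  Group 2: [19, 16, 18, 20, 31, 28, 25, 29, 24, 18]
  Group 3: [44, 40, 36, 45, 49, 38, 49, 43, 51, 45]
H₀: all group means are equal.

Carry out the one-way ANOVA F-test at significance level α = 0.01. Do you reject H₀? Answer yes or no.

reject H₀: yes

Group means [46.43, 22.80, 44.00], grand mean 36.778
SSB = Σnᵢ(x̄ᵢ−x̄)² = 3127.352; SSW = ΣΣ(x−x̄ᵢ)² = 679.314
MSB = 3127.352/2 = 1563.6762; MSW = 679.314/24 = 28.3048
F = MSB/MSW = 55.2443
df = (2, 24)
p-value (upper-tail) = 0.00000
At α=0.01: p < α → reject H₀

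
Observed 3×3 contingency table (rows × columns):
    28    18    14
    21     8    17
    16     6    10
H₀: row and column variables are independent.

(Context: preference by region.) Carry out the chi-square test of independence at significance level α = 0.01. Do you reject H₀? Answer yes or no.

reject H₀: no

Row totals [60, 46, 32], col totals [65, 32, 41], n=138
χ² = (28−28.26)²/28.26 + (18−13.91)²/13.91 + (14−17.83)²/17.83 + (21−21.67)²/21.67 + (8−10.67)²/10.67 + (17−13.67)²/13.67 + (16−15.07)²/15.07 + (6−7.42)²/7.42 + (10−9.51)²/9.51 = 3.8788
df = 4
p-value (upper-tail) = 0.42265
At α=0.01: p ≥ α → fail to reject H₀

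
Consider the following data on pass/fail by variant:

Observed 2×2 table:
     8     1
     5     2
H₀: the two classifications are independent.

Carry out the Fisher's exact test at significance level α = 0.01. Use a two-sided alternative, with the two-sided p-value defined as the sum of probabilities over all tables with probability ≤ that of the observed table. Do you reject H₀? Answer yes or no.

reject H₀: no

Margins: r₁=9, r₂=7, c₁=13, c₂=3, n=16
p_obs = C(9,8)·C(7,5)/C(16,13); sum pmf over tables with pmf ≤ p_obs
p-value (two-sided) = 0.55000
At α=0.01: p ≥ α → fail to reject H₀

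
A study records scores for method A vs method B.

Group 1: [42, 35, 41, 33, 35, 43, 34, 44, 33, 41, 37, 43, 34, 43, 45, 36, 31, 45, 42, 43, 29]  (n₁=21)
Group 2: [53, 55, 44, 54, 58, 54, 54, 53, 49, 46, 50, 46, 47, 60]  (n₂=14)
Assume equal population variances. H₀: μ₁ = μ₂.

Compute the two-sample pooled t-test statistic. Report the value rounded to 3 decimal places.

test statistic = -7.682

x̄₁=38.524, s₁=5.066, n₁=21
x̄₂=51.643, s₂=4.765, n₂=14
s_p² = [20·5.066² + 13·4.765²]/33 = 24.4986
SE = √(s_p²·(1/21+1/14)) = 1.7078
t = (38.524−51.643)/1.7078 = -7.6820
df = 33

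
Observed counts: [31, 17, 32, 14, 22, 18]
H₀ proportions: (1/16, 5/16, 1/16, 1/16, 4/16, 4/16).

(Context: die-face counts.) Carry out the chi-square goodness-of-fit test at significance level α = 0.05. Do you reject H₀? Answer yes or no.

n = 134; E_i = n·p_i = [8.38, 41.88, 8.38, 8.38, 33.50, 33.50]
χ² = (31−8.38)²/8.38 + (17−41.88)²/41.88 + (32−8.38)²/8.38 + (14−8.38)²/8.38 + (22−33.50)²/33.50 + (18−33.50)²/33.50 = 157.4388
df = 5
p-value (upper-tail) = 0.00000
At α=0.05: p < α → reject H₀

reject H₀: yes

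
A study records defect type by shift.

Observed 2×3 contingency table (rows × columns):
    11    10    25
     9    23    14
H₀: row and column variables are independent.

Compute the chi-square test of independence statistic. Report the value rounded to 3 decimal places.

Row totals [46, 46], col totals [20, 33, 39], n=92
χ² = (11−10.00)²/10.00 + (10−16.50)²/16.50 + (25−19.50)²/19.50 + (9−10.00)²/10.00 + (23−16.50)²/16.50 + (14−19.50)²/19.50 = 8.4238
df = 2

test statistic = 8.424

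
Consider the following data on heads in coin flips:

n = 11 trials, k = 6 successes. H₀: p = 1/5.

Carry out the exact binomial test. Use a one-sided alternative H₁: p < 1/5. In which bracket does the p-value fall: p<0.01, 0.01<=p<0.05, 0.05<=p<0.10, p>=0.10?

p-value bracket: p>=0.10

Exact binomial: n=11, k=6, p₀=1/5=0.2000
P(X≤6) from Σ C(n,i)·p₀^i·(1−p₀)^(n−i)
p-value (one-sided, H₁ less) = 0.99803
→ bracket: p>=0.10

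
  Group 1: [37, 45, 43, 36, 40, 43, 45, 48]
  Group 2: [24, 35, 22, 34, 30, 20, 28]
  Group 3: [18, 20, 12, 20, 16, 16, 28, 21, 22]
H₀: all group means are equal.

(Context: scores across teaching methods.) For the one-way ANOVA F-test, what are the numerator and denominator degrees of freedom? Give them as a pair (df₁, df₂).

degrees of freedom = [2, 21]

k = 3 groups, N = 24 total
df = (k−1, N−k) = (3−1, 24−3) = (2, 21)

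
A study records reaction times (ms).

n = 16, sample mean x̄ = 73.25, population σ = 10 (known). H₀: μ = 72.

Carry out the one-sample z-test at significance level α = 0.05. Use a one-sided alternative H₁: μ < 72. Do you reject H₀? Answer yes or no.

SE = σ/√n = 10/√16 = 2.5000
z = (x̄−μ₀)/SE = (73.25−72)/2.5000 = 0.5000
p-value (one-sided, H₁ less) = 0.69146
At α=0.05: p ≥ α → fail to reject H₀

reject H₀: no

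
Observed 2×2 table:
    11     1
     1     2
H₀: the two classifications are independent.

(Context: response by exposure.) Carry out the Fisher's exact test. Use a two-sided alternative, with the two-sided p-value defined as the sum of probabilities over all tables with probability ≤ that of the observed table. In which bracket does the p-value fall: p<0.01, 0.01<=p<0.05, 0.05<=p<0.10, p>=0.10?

p-value bracket: 0.05<=p<0.10

Margins: r₁=12, r₂=3, c₁=12, c₂=3, n=15
p_obs = C(12,11)·C(3,1)/C(15,12); sum pmf over tables with pmf ≤ p_obs
p-value (two-sided) = 0.08132
→ bracket: 0.05<=p<0.10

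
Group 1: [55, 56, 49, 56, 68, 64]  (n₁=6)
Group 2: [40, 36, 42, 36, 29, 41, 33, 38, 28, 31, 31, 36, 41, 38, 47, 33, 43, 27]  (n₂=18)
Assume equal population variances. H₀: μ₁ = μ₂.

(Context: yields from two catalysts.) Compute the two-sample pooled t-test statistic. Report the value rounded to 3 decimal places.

x̄₁=58.000, s₁=6.841, n₁=6
x̄₂=36.111, s₂=5.645, n₂=18
s_p² = [5·6.841² + 17·5.645²]/22 = 35.2626
SE = √(s_p²·(1/6+1/18)) = 2.7993
t = (58.000−36.111)/2.7993 = 7.8194
df = 22

test statistic = 7.819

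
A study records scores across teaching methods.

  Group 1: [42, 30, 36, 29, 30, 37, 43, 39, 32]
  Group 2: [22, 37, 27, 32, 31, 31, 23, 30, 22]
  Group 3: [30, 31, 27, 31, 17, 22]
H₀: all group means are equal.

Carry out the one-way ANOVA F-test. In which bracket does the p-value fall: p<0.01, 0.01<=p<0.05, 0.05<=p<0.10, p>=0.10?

Group means [35.33, 28.33, 26.33], grand mean 30.458
SSB = Σnᵢ(x̄ᵢ−x̄)² = 356.625; SSW = ΣΣ(x−x̄ᵢ)² = 607.333
MSB = 356.625/2 = 178.3125; MSW = 607.333/21 = 28.9206
F = MSB/MSW = 6.1656
df = (2, 21)
p-value (upper-tail) = 0.00782
→ bracket: p<0.01

p-value bracket: p<0.01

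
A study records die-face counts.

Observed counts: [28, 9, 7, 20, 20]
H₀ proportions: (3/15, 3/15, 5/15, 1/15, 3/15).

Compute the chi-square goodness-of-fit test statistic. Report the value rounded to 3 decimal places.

n = 84; E_i = n·p_i = [16.80, 16.80, 28.00, 5.60, 16.80]
χ² = (28−16.80)²/16.80 + (9−16.80)²/16.80 + (7−28.00)²/28.00 + (20−5.60)²/5.60 + (20−16.80)²/16.80 = 64.4762
df = 4

test statistic = 64.476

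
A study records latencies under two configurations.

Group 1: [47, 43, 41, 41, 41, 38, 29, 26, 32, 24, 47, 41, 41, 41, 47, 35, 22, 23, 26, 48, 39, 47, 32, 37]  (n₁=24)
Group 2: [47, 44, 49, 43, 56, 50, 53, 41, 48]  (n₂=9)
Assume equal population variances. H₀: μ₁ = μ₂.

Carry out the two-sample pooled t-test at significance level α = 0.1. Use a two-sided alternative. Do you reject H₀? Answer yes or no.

x̄₁=37.000, s₁=8.361, n₁=24
x̄₂=47.889, s₂=4.807, n₂=9
s_p² = [23·8.361² + 8·4.807²]/31 = 57.8351
SE = √(s_p²·(1/24+1/9)) = 2.9725
t = (37.000−47.889)/2.9725 = -3.6632
df = 31
p-value (two-sided) = 0.00092
At α=0.1: p < α → reject H₀

reject H₀: yes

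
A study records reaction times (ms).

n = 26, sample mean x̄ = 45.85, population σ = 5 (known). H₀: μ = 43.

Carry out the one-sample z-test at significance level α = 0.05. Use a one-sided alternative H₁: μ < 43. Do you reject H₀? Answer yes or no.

reject H₀: no

SE = σ/√n = 5/√26 = 0.9806
z = (x̄−μ₀)/SE = (45.85−43)/0.9806 = 2.9064
p-value (one-sided, H₁ less) = 0.99817
At α=0.05: p ≥ α → fail to reject H₀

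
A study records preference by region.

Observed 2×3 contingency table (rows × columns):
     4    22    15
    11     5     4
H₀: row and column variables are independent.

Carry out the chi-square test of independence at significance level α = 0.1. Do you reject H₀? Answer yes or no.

Row totals [41, 20], col totals [15, 27, 19], n=61
χ² = (4−10.08)²/10.08 + (22−18.15)²/18.15 + (15−12.77)²/12.77 + (11−4.92)²/4.92 + (5−8.85)²/8.85 + (4−6.23)²/6.23 = 14.8718
df = 2
p-value (upper-tail) = 0.00059
At α=0.1: p < α → reject H₀

reject H₀: yes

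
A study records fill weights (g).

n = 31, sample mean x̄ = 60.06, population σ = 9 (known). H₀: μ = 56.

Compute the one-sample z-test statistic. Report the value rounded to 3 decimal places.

test statistic = 2.512

SE = σ/√n = 9/√31 = 1.6164
z = (x̄−μ₀)/SE = (60.06−56)/1.6164 = 2.5117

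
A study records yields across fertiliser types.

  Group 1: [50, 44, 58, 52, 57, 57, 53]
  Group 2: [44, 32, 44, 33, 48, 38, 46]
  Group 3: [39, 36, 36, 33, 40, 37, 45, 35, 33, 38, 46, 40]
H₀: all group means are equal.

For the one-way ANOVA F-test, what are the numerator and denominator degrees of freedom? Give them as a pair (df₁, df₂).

degrees of freedom = [2, 23]

k = 3 groups, N = 26 total
df = (k−1, N−k) = (3−1, 26−3) = (2, 23)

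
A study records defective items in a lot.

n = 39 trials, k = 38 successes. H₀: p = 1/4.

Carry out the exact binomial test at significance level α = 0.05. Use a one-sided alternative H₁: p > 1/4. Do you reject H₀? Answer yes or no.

Exact binomial: n=39, k=38, p₀=1/4=0.2500
P(X≥38) from Σ C(n,i)·p₀^i·(1−p₀)^(n−i)
p-value (one-sided, H₁ greater) = 0.00000
At α=0.05: p < α → reject H₀

reject H₀: yes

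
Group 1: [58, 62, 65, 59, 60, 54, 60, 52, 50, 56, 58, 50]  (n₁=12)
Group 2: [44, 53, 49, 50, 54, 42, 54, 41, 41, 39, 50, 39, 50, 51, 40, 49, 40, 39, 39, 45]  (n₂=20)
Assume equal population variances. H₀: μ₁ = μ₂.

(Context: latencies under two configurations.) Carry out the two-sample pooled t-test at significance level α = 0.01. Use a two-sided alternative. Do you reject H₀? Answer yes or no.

x̄₁=57.000, s₁=4.729, n₁=12
x̄₂=45.450, s₂=5.624, n₂=20
s_p² = [11·4.729² + 19·5.624²]/30 = 28.2317
SE = √(s_p²·(1/12+1/20)) = 1.9402
t = (57.000−45.450)/1.9402 = 5.9531
df = 30
p-value (two-sided) = 0.00000
At α=0.01: p < α → reject H₀

reject H₀: yes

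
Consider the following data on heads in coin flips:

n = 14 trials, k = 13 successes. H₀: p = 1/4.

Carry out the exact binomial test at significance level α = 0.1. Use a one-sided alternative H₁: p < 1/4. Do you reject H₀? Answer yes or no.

reject H₀: no

Exact binomial: n=14, k=13, p₀=1/4=0.2500
P(X≤13) from Σ C(n,i)·p₀^i·(1−p₀)^(n−i)
p-value (one-sided, H₁ less) = 1.00000
At α=0.1: p ≥ α → fail to reject H₀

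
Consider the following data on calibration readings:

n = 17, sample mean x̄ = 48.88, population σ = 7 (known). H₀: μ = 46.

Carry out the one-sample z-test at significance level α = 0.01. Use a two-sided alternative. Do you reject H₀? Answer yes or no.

SE = σ/√n = 7/√17 = 1.6977
z = (x̄−μ₀)/SE = (48.88−46)/1.6977 = 1.6964
p-value (two-sided) = 0.08982
At α=0.01: p ≥ α → fail to reject H₀

reject H₀: no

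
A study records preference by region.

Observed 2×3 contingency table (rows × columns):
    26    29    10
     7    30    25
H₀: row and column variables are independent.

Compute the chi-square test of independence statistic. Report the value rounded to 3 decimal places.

Row totals [65, 62], col totals [33, 59, 35], n=127
χ² = (26−16.89)²/16.89 + (29−30.20)²/30.20 + (10−17.91)²/17.91 + (7−16.11)²/16.11 + (30−28.80)²/28.80 + (25−17.09)²/17.09 = 17.3237
df = 2

test statistic = 17.324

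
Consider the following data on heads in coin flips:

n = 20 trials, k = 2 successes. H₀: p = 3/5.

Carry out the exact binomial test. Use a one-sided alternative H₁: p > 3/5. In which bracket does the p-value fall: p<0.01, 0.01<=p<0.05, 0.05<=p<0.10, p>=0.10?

Exact binomial: n=20, k=2, p₀=3/5=0.6000
P(X≥2) from Σ C(n,i)·p₀^i·(1−p₀)^(n−i)
p-value (one-sided, H₁ greater) = 1.00000
→ bracket: p>=0.10

p-value bracket: p>=0.10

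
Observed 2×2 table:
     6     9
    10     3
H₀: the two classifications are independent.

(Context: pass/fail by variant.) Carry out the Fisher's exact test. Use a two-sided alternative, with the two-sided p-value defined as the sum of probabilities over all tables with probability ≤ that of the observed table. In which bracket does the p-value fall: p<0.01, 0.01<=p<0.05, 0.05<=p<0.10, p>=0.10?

Margins: r₁=15, r₂=13, c₁=16, c₂=12, n=28
p_obs = C(15,6)·C(13,10)/C(28,16); sum pmf over tables with pmf ≤ p_obs
p-value (two-sided) = 0.06707
→ bracket: 0.05<=p<0.10

p-value bracket: 0.05<=p<0.10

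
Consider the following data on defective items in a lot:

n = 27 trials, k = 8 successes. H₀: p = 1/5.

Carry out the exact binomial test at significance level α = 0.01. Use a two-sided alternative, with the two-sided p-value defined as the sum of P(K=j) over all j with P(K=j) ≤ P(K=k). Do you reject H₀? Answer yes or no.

Exact binomial: n=27, k=8, p₀=1/5=0.2000
P(X=j) = C(n,j)·p₀^j·(1−p₀)^(n−j); p = Σ P(X=j) over j with P(X=j) ≤ P(X=8)
p-value (two-sided) = 0.22734
At α=0.01: p ≥ α → fail to reject H₀

reject H₀: no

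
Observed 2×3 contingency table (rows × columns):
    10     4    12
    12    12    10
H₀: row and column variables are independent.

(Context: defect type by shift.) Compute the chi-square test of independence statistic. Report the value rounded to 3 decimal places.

Row totals [26, 34], col totals [22, 16, 22], n=60
χ² = (10−9.53)²/9.53 + (4−6.93)²/6.93 + (12−9.53)²/9.53 + (12−12.47)²/12.47 + (12−9.07)²/9.07 + (10−12.47)²/12.47 = 3.3566
df = 2

test statistic = 3.357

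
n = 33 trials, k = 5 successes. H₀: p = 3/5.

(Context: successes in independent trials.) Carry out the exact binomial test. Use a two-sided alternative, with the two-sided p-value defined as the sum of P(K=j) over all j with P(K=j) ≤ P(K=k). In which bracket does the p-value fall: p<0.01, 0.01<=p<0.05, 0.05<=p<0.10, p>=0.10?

Exact binomial: n=33, k=5, p₀=3/5=0.6000
P(X=j) = C(n,j)·p₀^j·(1−p₀)^(n−j); p = Σ P(X=j) over j with P(X=j) ≤ P(X=5)
p-value (two-sided) = 0.00000
→ bracket: p<0.01

p-value bracket: p<0.01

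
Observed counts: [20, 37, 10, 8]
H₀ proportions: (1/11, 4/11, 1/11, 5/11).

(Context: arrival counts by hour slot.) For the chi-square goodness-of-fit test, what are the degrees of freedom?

degrees of freedom = 3

df = k − 1 = 4 − 1 = 3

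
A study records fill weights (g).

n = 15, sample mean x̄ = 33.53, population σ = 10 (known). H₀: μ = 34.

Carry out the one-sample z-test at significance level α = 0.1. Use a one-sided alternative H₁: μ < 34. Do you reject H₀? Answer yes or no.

SE = σ/√n = 10/√15 = 2.5820
z = (x̄−μ₀)/SE = (33.53−34)/2.5820 = -0.1820
p-value (one-sided, H₁ less) = 0.42778
At α=0.1: p ≥ α → fail to reject H₀

reject H₀: no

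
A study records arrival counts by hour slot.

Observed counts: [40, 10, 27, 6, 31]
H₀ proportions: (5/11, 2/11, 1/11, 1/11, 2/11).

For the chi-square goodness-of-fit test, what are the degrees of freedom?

df = k − 1 = 5 − 1 = 4

degrees of freedom = 4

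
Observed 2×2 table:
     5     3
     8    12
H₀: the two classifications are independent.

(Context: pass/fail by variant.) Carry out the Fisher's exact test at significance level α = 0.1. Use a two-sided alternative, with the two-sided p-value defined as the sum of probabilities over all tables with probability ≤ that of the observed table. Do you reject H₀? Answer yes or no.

reject H₀: no

Margins: r₁=8, r₂=20, c₁=13, c₂=15, n=28
p_obs = C(8,5)·C(20,8)/C(28,13); sum pmf over tables with pmf ≤ p_obs
p-value (two-sided) = 0.40966
At α=0.1: p ≥ α → fail to reject H₀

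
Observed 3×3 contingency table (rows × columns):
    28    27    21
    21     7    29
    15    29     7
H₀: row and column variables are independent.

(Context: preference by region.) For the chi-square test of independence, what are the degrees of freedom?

df = (r−1)(c−1) = (3−1)·(3−1) = 4

degrees of freedom = 4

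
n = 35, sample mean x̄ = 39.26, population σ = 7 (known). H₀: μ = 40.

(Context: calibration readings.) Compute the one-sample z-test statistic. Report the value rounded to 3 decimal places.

SE = σ/√n = 7/√35 = 1.1832
z = (x̄−μ₀)/SE = (39.26−40)/1.1832 = -0.6254

test statistic = -0.625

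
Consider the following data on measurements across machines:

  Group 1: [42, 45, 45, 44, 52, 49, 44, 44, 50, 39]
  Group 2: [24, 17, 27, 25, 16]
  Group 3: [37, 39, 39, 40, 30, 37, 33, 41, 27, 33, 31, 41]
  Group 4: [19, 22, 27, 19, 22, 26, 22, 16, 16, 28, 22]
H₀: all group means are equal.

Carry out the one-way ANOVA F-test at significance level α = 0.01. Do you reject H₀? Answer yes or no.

Group means [45.40, 21.80, 35.67, 21.73], grand mean 32.368
SSB = Σnᵢ(x̄ᵢ−x̄)² = 3632.794; SSW = ΣΣ(x−x̄ᵢ)² = 646.048
MSB = 3632.794/3 = 1210.9312; MSW = 646.048/34 = 19.0014
F = MSB/MSW = 63.7284
df = (3, 34)
p-value (upper-tail) = 0.00000
At α=0.01: p < α → reject H₀

reject H₀: yes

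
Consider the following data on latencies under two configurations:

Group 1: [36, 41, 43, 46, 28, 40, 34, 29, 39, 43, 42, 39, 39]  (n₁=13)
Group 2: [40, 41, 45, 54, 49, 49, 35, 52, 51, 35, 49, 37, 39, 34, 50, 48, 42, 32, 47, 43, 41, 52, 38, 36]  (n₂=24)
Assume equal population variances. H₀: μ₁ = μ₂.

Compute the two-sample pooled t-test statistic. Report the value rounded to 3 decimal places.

x̄₁=38.385, s₁=5.363, n₁=13
x̄₂=43.292, s₂=6.663, n₂=24
s_p² = [12·5.363² + 23·6.663²]/35 = 39.0296
SE = √(s_p²·(1/13+1/24)) = 2.1514
t = (38.385−43.292)/2.1514 = -2.2809
df = 35

test statistic = -2.281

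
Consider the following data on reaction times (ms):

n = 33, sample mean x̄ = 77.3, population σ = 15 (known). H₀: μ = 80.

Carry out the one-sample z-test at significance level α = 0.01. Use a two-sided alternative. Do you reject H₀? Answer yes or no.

reject H₀: no

SE = σ/√n = 15/√33 = 2.6112
z = (x̄−μ₀)/SE = (77.3−80)/2.6112 = -1.0340
p-value (two-sided) = 0.30113
At α=0.01: p ≥ α → fail to reject H₀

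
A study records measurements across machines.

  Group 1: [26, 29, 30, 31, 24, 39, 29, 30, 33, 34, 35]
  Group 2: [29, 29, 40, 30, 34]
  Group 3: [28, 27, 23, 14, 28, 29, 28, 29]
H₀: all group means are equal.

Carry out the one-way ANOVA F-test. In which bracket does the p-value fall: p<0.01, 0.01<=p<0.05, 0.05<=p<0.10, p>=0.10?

p-value bracket: 0.01<=p<0.05

Group means [30.91, 32.40, 25.75], grand mean 29.500
SSB = Σnᵢ(x̄ᵢ−x̄)² = 176.391; SSW = ΣΣ(x−x̄ᵢ)² = 449.609
MSB = 176.391/2 = 88.1955; MSW = 449.609/21 = 21.4100
F = MSB/MSW = 4.1194
df = (2, 21)
p-value (upper-tail) = 0.03096
→ bracket: 0.01<=p<0.05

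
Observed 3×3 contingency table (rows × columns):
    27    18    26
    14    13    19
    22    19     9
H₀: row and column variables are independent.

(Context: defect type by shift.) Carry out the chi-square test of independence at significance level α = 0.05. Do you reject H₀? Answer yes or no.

reject H₀: no

Row totals [71, 46, 50], col totals [63, 50, 54], n=167
χ² = (27−26.78)²/26.78 + (18−21.26)²/21.26 + (26−22.96)²/22.96 + (14−17.35)²/17.35 + (13−13.77)²/13.77 + (19−14.87)²/14.87 + (22−18.86)²/18.86 + (19−14.97)²/14.97 + (9−16.17)²/16.17 = 7.5241
df = 4
p-value (upper-tail) = 0.11065
At α=0.05: p ≥ α → fail to reject H₀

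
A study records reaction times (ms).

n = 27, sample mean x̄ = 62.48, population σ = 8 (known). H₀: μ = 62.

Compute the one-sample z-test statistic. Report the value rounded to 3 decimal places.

test statistic = 0.312

SE = σ/√n = 8/√27 = 1.5396
z = (x̄−μ₀)/SE = (62.48−62)/1.5396 = 0.3118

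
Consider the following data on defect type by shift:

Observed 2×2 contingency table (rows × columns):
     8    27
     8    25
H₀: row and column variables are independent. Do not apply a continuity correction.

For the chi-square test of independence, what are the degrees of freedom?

degrees of freedom = 1

df = (r−1)(c−1) = (2−1)·(2−1) = 1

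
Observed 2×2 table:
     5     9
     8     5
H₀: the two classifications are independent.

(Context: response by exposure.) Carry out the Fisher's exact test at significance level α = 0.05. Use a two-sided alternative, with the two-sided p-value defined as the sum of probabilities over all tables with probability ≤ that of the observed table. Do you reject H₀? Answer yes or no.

reject H₀: no

Margins: r₁=14, r₂=13, c₁=13, c₂=14, n=27
p_obs = C(14,5)·C(13,8)/C(27,13); sum pmf over tables with pmf ≤ p_obs
p-value (two-sided) = 0.25680
At α=0.05: p ≥ α → fail to reject H₀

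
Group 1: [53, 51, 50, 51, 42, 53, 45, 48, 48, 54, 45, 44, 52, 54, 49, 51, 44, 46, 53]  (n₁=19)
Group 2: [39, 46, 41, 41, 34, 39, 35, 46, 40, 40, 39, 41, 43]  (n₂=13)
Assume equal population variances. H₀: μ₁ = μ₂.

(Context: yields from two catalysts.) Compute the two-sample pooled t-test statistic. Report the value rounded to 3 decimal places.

test statistic = 6.623

x̄₁=49.105, s₁=3.814, n₁=19
x̄₂=40.308, s₂=3.497, n₂=13
s_p² = [18·3.814² + 12·3.497²]/30 = 13.6186
SE = √(s_p²·(1/19+1/13)) = 1.3283
t = (49.105−40.308)/1.3283 = 6.6232
df = 30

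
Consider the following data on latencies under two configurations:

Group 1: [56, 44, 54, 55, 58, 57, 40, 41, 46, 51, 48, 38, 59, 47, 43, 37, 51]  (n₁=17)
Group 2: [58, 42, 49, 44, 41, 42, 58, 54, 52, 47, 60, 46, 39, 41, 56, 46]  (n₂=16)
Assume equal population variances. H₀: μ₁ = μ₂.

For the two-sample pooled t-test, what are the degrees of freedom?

df = n₁ + n₂ − 2 = 17 + 16 − 2 = 31

degrees of freedom = 31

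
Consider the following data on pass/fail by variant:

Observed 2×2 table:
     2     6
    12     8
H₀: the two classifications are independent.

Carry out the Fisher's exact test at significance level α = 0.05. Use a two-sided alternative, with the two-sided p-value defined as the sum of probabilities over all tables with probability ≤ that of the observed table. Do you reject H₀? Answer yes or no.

Margins: r₁=8, r₂=20, c₁=14, c₂=14, n=28
p_obs = C(8,2)·C(20,12)/C(28,14); sum pmf over tables with pmf ≤ p_obs
p-value (two-sided) = 0.20870
At α=0.05: p ≥ α → fail to reject H₀

reject H₀: no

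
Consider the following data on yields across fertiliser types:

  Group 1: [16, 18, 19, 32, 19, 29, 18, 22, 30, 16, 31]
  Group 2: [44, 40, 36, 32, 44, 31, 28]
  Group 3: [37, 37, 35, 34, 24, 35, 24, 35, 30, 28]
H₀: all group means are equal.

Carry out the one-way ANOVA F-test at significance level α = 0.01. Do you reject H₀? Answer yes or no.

Group means [22.73, 36.43, 31.90], grand mean 29.429
SSB = Σnᵢ(x̄ᵢ−x̄)² = 898.061; SSW = ΣΣ(x−x̄ᵢ)² = 886.796
MSB = 898.061/2 = 449.0305; MSW = 886.796/25 = 35.4718
F = MSB/MSW = 12.6588
df = (2, 25)
p-value (upper-tail) = 0.00016
At α=0.01: p < α → reject H₀

reject H₀: yes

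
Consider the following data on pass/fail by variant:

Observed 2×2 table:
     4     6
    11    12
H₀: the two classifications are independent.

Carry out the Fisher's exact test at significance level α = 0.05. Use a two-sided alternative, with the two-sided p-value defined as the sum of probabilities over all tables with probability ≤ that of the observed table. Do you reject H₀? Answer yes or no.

reject H₀: no

Margins: r₁=10, r₂=23, c₁=15, c₂=18, n=33
p_obs = C(10,4)·C(23,11)/C(33,15); sum pmf over tables with pmf ≤ p_obs
p-value (two-sided) = 0.72202
At α=0.05: p ≥ α → fail to reject H₀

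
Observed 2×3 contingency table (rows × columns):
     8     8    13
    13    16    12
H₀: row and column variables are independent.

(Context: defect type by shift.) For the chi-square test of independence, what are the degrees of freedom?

df = (r−1)(c−1) = (2−1)·(3−1) = 2

degrees of freedom = 2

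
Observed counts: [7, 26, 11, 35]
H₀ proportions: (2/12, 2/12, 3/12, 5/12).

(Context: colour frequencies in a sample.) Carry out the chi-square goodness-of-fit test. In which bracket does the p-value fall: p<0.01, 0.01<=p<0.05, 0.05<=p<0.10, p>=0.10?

n = 79; E_i = n·p_i = [13.17, 13.17, 19.75, 32.92]
χ² = (7−13.17)²/13.17 + (26−13.17)²/13.17 + (11−19.75)²/19.75 + (35−32.92)²/32.92 = 19.4051
df = 3
p-value (upper-tail) = 0.00023
→ bracket: p<0.01

p-value bracket: p<0.01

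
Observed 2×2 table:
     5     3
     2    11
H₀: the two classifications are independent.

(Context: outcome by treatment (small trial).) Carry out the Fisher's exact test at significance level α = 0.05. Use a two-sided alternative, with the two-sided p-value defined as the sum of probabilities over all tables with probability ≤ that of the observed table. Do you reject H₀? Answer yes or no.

Margins: r₁=8, r₂=13, c₁=7, c₂=14, n=21
p_obs = C(8,5)·C(13,2)/C(21,7); sum pmf over tables with pmf ≤ p_obs
p-value (two-sided) = 0.05552
At α=0.05: p ≥ α → fail to reject H₀

reject H₀: no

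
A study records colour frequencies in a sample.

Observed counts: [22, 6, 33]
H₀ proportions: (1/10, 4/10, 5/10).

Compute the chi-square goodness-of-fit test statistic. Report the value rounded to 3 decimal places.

test statistic = 55.525

n = 61; E_i = n·p_i = [6.10, 24.40, 30.50]
χ² = (22−6.10)²/6.10 + (6−24.40)²/24.40 + (33−30.50)²/30.50 = 55.5246
df = 2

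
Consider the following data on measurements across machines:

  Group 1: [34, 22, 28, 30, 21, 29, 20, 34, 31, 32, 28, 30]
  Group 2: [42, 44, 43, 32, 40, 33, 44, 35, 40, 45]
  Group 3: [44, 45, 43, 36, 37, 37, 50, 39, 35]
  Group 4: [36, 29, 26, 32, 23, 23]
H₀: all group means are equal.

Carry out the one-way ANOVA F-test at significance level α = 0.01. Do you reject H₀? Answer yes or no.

Group means [28.25, 39.80, 40.67, 28.17], grand mean 34.378
SSB = Σnᵢ(x̄ᵢ−x̄)² = 1332.019; SSW = ΣΣ(x−x̄ᵢ)² = 802.683
MSB = 1332.019/3 = 444.0065; MSW = 802.683/33 = 24.3237
F = MSB/MSW = 18.2540
df = (3, 33)
p-value (upper-tail) = 0.00000
At α=0.01: p < α → reject H₀

reject H₀: yes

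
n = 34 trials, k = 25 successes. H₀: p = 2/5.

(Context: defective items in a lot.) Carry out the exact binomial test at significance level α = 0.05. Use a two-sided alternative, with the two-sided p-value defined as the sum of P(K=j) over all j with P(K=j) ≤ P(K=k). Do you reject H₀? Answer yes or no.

reject H₀: yes

Exact binomial: n=34, k=25, p₀=2/5=0.4000
P(X=j) = C(n,j)·p₀^j·(1−p₀)^(n−j); p = Σ P(X=j) over j with P(X=j) ≤ P(X=25)
p-value (two-sided) = 0.00014
At α=0.05: p < α → reject H₀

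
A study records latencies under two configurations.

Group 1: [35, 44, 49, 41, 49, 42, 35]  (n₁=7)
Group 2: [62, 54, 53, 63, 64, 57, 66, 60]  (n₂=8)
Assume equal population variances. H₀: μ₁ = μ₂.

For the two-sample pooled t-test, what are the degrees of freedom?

df = n₁ + n₂ − 2 = 7 + 8 − 2 = 13

degrees of freedom = 13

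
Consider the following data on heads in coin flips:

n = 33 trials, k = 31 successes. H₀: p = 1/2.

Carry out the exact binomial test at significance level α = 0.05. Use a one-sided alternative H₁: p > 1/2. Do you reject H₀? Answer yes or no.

reject H₀: yes

Exact binomial: n=33, k=31, p₀=1/2=0.5000
P(X≥31) from Σ C(n,i)·p₀^i·(1−p₀)^(n−i)
p-value (one-sided, H₁ greater) = 0.00000
At α=0.05: p < α → reject H₀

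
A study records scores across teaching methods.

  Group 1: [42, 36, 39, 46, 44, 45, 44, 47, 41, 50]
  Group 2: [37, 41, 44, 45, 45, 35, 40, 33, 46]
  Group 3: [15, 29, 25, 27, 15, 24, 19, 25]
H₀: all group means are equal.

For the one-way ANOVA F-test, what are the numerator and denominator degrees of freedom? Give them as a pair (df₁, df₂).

degrees of freedom = [2, 24]

k = 3 groups, N = 27 total
df = (k−1, N−k) = (3−1, 27−3) = (2, 24)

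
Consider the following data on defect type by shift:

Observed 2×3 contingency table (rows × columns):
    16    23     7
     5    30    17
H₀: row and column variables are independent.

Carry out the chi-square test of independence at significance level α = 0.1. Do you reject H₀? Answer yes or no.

reject H₀: yes

Row totals [46, 52], col totals [21, 53, 24], n=98
χ² = (16−9.86)²/9.86 + (23−24.88)²/24.88 + (7−11.27)²/11.27 + (5−11.14)²/11.14 + (30−28.12)²/28.12 + (17−12.73)²/12.73 = 10.5252
df = 2
p-value (upper-tail) = 0.00518
At α=0.1: p < α → reject H₀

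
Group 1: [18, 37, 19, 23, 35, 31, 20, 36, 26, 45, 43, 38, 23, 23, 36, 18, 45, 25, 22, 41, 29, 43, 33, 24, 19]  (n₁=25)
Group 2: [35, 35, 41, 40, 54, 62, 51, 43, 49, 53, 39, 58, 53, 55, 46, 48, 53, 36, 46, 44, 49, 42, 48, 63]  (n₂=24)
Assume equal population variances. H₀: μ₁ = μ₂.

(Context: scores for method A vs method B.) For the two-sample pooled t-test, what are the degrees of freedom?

df = n₁ + n₂ − 2 = 25 + 24 − 2 = 47

degrees of freedom = 47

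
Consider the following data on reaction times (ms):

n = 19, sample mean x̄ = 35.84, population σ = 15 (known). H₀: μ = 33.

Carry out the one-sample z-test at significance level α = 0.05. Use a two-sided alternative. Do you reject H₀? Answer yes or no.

reject H₀: no

SE = σ/√n = 15/√19 = 3.4412
z = (x̄−μ₀)/SE = (35.84−33)/3.4412 = 0.8253
p-value (two-sided) = 0.40921
At α=0.05: p ≥ α → fail to reject H₀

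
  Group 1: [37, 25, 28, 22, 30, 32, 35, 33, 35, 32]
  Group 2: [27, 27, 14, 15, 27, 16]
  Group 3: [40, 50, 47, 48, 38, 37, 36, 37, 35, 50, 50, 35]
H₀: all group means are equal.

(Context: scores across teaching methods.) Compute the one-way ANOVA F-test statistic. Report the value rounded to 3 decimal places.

Group means [30.90, 21.00, 41.92], grand mean 33.500
SSB = Σnᵢ(x̄ᵢ−x̄)² = 1855.183; SSW = ΣΣ(x−x̄ᵢ)² = 875.817
MSB = 1855.183/2 = 927.5917; MSW = 875.817/25 = 35.0327
F = MSB/MSW = 26.4779
df = (2, 25)

test statistic = 26.478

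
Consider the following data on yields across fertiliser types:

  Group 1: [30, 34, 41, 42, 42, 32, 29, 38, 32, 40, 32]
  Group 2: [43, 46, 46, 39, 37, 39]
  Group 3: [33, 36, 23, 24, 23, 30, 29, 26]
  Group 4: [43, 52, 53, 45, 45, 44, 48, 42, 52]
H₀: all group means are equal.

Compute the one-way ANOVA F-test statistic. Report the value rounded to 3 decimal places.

Group means [35.64, 41.67, 28.00, 47.11], grand mean 37.941
SSB = Σnᵢ(x̄ᵢ−x̄)² = 1689.115; SSW = ΣΣ(x−x̄ᵢ)² = 636.768
MSB = 1689.115/3 = 563.0382; MSW = 636.768/30 = 21.2256
F = MSB/MSW = 26.5264
df = (3, 30)

test statistic = 26.526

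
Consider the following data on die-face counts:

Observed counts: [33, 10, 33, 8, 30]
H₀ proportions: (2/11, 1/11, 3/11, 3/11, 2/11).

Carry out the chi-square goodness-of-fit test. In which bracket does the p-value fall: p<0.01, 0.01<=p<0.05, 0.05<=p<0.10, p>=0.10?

p-value bracket: p<0.01

n = 114; E_i = n·p_i = [20.73, 10.36, 31.09, 31.09, 20.73]
χ² = (33−20.73)²/20.73 + (10−10.36)²/10.36 + (33−31.09)²/31.09 + (8−31.09)²/31.09 + (30−20.73)²/20.73 = 28.6944
df = 4
p-value (upper-tail) = 0.00001
→ bracket: p<0.01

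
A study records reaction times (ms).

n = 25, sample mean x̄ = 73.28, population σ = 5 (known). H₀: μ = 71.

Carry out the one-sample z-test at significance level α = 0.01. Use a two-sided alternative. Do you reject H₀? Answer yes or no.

reject H₀: no

SE = σ/√n = 5/√25 = 1.0000
z = (x̄−μ₀)/SE = (73.28−71)/1.0000 = 2.2800
p-value (two-sided) = 0.02261
At α=0.01: p ≥ α → fail to reject H₀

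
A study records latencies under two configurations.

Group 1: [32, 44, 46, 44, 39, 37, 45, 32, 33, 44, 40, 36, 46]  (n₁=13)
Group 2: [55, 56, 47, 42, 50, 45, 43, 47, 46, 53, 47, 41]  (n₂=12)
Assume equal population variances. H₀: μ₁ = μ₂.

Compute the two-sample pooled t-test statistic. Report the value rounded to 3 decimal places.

test statistic = -3.780

x̄₁=39.846, s₁=5.383, n₁=13
x̄₂=47.667, s₂=4.924, n₂=12
s_p² = [12·5.383² + 11·4.924²]/23 = 26.7113
SE = √(s_p²·(1/13+1/12)) = 2.0690
t = (39.846−47.667)/2.0690 = -3.7799
df = 23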